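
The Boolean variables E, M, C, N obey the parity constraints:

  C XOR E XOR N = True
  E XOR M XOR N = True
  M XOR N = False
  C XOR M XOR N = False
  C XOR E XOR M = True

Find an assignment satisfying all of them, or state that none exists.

E = True; M = False; C = False; N = False

C XOR E XOR N = F XOR T XOR F = True ✓
E XOR M XOR N = T XOR F XOR F = True ✓
M XOR N = F XOR F = False ✓
C XOR M XOR N = F XOR F XOR F = False ✓
C XOR E XOR M = F XOR T XOR F = True ✓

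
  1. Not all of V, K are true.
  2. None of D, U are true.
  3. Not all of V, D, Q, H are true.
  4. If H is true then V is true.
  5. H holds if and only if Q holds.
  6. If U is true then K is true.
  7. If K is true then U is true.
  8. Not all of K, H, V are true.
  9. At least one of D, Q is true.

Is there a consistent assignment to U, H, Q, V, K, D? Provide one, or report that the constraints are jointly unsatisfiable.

U = False, H = True, Q = True, V = True, K = False, D = False

  (1) {V, K}: 1/2 true — not all ✓
  (2) {D, U}: 0 true — none ✓
  (3) {V, D, Q, H}: 3/4 true — not all ✓
  (4) H=T ⇒ V: T ✓
  (5) H=T, Q=T — same ✓
  (6) U=F ⇒ K: vacuous ✓
  (7) K=F ⇒ U: vacuous ✓
  (8) {K, H, V}: 2/3 true — not all ✓
  (9) {D, Q}: 1 true — at least one ✓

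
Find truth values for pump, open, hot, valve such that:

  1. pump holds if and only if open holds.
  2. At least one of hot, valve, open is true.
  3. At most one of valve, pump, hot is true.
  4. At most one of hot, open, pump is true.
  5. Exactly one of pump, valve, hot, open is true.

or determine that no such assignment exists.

pump = False; open = False; hot = True; valve = False

  (1) pump=F, open=F — same ✓
  (2) {hot, valve, open}: 1 true — at least one ✓
  (3) {valve, pump, hot}: 1 true — at most one ✓
  (4) {hot, open, pump}: 1 true — at most one ✓
  (5) {pump, valve, hot, open}: 1 true — exactly one ✓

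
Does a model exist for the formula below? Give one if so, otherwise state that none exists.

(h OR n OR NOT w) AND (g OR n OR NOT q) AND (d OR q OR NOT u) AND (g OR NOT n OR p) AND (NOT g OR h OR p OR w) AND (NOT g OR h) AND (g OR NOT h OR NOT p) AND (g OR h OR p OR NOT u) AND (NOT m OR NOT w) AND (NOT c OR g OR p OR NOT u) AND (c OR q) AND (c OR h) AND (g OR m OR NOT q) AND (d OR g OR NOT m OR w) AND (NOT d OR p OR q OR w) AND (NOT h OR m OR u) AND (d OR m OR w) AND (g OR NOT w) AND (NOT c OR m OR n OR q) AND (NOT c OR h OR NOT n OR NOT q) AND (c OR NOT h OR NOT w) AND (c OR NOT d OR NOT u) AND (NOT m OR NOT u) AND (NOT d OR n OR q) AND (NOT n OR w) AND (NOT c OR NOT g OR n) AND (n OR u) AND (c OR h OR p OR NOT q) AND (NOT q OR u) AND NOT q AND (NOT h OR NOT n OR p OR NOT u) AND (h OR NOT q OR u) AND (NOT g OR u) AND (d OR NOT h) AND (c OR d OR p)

h: True; w: True; q: False; d: True; n: True; g: True; p: True; m: False; c: True; u: True

Unit clause (NOT q) forces q = False.
In (c OR q) only c is left, so c = True.
Set h = True.
  then (d OR NOT h) forces d = True.
  then (NOT d OR n OR q) forces n = True.
  then (NOT n OR w) forces w = True.
  then (NOT m OR NOT w) forces m = False.
  then (NOT h OR m OR u) forces u = True.
  then (g OR NOT w) forces g = True.
  then (NOT h OR NOT n OR p OR NOT u) forces p = True.
All clauses satisfied.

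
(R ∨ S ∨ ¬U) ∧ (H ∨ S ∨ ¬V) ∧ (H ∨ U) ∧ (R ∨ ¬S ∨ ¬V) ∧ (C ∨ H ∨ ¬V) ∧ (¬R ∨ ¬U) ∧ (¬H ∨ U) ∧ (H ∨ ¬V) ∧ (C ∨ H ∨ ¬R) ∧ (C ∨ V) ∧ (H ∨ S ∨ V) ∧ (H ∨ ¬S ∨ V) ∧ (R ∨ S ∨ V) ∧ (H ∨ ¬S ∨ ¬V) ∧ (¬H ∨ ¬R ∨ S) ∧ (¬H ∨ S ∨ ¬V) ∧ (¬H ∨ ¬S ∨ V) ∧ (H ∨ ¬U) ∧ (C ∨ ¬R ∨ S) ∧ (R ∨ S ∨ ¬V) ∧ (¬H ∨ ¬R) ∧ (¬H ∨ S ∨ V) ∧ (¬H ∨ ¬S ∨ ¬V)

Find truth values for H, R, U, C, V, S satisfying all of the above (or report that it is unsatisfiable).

Case H = True:
  (¬H ∨ U) forces U = True.
  (¬R ∨ ¬U) forces R = False.
  (R ∨ S ∨ ¬U) forces S = True.
  (R ∨ ¬S ∨ ¬V) forces V = False.
  Clause (¬H ∨ ¬S ∨ V) is falsified — contradiction.
Case H = False:
  (H ∨ U) forces U = True.
  Clause (H ∨ ¬U) is falsified — contradiction.
Both cases fail, so the formula is unsatisfiable.

The formula is unsatisfiable.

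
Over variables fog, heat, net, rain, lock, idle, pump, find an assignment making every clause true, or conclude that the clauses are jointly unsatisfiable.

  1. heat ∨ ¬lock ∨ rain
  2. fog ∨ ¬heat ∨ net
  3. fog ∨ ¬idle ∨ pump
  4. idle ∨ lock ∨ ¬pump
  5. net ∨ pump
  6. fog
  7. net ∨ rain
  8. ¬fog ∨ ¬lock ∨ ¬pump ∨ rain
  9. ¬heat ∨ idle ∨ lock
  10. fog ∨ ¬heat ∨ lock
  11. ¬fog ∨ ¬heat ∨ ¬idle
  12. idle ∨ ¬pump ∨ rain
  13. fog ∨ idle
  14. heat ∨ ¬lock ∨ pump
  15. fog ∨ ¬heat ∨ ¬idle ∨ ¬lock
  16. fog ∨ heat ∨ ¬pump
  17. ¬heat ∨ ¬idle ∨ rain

Unit clause (fog) forces fog = True.
Set heat = False.
Set net = True.
Set rain = True.
Set lock = False.
Set idle = False.
  then (idle ∨ lock ∨ ¬pump) forces pump = False.
All clauses satisfied.

fog=T, heat=F, net=T, rain=T, lock=F, idle=F, pump=F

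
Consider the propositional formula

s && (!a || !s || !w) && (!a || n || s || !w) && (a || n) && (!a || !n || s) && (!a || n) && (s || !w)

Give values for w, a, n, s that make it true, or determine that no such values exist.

w = True, a = False, n = True, s = True

Unit clause (s) forces s = True.
Set w = True.
  then (!a || !s || !w) forces a = False.
  then (a || n) forces n = True.
Check each clause:
  (s): s holds.
  (!a || !s || !w): !a holds.
  (!a || n || s || !w): !a holds.
  (a || n): n holds.
  (!a || !n || s): !a holds.
  (!a || n): !a holds.
  (s || !w): s holds.
All clauses satisfied.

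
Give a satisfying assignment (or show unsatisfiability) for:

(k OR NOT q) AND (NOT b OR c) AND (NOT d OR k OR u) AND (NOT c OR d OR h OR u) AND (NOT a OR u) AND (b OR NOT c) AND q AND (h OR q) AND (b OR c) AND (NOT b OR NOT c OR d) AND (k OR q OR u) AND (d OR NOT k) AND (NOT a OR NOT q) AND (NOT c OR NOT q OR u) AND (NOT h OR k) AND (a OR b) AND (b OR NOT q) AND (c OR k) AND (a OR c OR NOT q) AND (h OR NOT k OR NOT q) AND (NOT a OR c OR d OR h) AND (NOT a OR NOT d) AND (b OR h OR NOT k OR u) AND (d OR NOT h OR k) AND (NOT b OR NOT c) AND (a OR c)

Unsatisfiable

Case c = True:
  (b OR NOT c) forces b = True.
  Clause (NOT b OR NOT c) is falsified — contradiction.
Case c = False:
  (NOT b OR c) forces b = False.
  Clause (b OR c) is falsified — contradiction.
Both cases fail, so the formula is unsatisfiable.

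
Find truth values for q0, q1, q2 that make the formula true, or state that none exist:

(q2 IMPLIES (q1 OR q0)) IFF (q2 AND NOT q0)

q0=F, q1=T, q2=T

  (q2 IMPLIES (q1 OR q0)) IFF (q2 AND NOT q0) = True
    q2 IMPLIES (q1 OR q0) = True
      q1 OR q0 = True
    q2 AND NOT q0 = True
      NOT q0 = True
The formula evaluates to True.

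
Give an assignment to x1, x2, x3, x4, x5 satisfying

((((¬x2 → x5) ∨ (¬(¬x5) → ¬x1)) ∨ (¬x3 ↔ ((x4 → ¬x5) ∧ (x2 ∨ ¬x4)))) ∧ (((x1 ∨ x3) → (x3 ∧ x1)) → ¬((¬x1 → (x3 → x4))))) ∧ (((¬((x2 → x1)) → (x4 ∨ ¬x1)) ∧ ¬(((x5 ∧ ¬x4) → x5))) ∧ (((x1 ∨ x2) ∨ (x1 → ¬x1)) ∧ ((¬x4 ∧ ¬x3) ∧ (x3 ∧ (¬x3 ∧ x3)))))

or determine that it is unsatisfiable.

UNSATISFIABLE

The conjunct ¬(((x5 ∧ ¬x4) → x5)) is unsatisfiable on its own:
  x4=F, x5=F: evaluates to False.
  x4=F, x5=T: evaluates to False.
  x4=T, x5=F: evaluates to False.
  x4=T, x5=T: evaluates to False.
So the whole conjunction is unsatisfiable.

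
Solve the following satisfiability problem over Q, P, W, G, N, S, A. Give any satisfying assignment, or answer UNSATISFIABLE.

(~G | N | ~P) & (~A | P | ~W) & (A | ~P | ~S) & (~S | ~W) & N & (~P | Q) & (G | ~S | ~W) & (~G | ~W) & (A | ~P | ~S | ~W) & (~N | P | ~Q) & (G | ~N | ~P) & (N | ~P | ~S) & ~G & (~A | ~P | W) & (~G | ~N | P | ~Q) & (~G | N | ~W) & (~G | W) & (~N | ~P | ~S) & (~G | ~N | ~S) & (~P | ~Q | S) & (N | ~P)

Unit clause (N) forces N = True.
Unit clause (~G) forces G = False.
In (G | ~N | ~P) only ~P is left, so P = False.
In (~N | P | ~Q) only ~Q is left, so Q = False.
Set W = False.
Set S = True.
Set A = True.
All clauses satisfied.

Q = False; P = False; W = False; G = False; N = True; S = True; A = True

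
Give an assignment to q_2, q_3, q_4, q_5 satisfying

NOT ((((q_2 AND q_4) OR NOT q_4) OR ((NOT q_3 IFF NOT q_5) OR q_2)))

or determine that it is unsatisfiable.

q_2 = False; q_3 = True; q_4 = True; q_5 = False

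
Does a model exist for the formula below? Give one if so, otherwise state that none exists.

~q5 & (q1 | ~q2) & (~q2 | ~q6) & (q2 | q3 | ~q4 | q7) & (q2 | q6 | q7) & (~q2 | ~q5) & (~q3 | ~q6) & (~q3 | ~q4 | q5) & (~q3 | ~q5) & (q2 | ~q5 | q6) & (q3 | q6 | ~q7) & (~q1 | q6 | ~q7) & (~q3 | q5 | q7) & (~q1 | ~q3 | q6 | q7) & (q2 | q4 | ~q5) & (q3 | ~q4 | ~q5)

q1=F, q2=F, q3=T, q4=F, q5=F, q6=F, q7=T

Unit clause (~q5) forces q5 = False.
Set q1 = False.
  then (q1 | ~q2) forces q2 = False.
Set q3 = True.
  then (~q3 | ~q6) forces q6 = False.
  then (~q3 | ~q4 | q5) forces q4 = False.
  then (~q3 | q5 | q7) forces q7 = True.
All clauses satisfied.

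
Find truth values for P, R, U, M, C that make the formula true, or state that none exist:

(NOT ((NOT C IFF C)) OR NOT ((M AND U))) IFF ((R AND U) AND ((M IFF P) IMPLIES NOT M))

P=F, R=T, U=T, M=F, C=T

  (NOT ((NOT C IFF C)) OR NOT ((M AND U))) IFF ((R AND U) AND ((M IFF P) IMPLIES NOT M)) = True
    NOT ((NOT C IFF C)) OR NOT ((M AND U)) = True
      NOT ((NOT C IFF C)) = True
        NOT C IFF C = False
          NOT C = False
      NOT ((M AND U)) = True
        M AND U = False
    (R AND U) AND ((M IFF P) IMPLIES NOT M) = True
      R AND U = True
      (M IFF P) IMPLIES NOT M = True
        M IFF P = True
        NOT M = True
The formula evaluates to True.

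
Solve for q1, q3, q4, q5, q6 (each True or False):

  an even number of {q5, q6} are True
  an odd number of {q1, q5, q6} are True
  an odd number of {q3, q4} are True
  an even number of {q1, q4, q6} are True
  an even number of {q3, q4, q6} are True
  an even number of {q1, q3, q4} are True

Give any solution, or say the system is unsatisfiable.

q1 = True, q3 = True, q4 = False, q5 = True, q6 = True

{q5, q6}: 2 true → even ✓
{q1, q5, q6}: 3 true → odd ✓
{q3, q4}: 1 true → odd ✓
{q1, q4, q6}: 2 true → even ✓
{q3, q4, q6}: 2 true → even ✓
{q1, q3, q4}: 2 true → even ✓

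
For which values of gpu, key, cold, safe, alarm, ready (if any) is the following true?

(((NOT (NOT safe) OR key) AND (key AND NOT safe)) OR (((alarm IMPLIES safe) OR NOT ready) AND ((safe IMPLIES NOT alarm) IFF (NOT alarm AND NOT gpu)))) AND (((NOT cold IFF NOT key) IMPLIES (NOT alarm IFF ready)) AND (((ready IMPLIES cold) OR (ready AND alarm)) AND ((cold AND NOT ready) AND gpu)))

gpu: True, key: False, cold: True, safe: True, alarm: True, ready: False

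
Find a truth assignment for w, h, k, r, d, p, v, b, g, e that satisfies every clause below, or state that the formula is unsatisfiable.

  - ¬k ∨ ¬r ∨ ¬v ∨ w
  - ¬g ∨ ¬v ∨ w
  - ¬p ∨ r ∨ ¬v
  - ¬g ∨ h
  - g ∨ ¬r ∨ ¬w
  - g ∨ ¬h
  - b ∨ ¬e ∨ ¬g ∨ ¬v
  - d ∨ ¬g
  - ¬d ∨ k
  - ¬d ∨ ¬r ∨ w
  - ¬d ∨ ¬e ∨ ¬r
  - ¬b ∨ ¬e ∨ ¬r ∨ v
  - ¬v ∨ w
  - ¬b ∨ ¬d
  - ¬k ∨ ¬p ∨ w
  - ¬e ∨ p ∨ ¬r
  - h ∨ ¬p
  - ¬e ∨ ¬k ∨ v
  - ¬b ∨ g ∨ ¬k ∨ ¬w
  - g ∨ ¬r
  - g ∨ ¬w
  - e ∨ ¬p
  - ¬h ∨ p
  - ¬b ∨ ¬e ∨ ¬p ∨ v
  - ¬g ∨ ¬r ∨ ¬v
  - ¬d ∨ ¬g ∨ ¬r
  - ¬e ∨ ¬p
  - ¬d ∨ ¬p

Set w = False.
  then (¬v ∨ w) forces v = False.
Set h = False.
  then (¬g ∨ h) forces g = False.
  then (h ∨ ¬p) forces p = False.
  then (g ∨ ¬r) forces r = False.
Set k = False.
  then (¬d ∨ k) forces d = False.
Set b = False.
Set e = False.
All clauses satisfied.

w = False, h = False, k = False, r = False, d = False, p = False, v = False, b = False, g = False, e = False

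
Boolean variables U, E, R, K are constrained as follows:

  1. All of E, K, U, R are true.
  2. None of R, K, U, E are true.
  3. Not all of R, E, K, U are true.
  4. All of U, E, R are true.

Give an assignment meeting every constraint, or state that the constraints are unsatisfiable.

The formula is unsatisfiable.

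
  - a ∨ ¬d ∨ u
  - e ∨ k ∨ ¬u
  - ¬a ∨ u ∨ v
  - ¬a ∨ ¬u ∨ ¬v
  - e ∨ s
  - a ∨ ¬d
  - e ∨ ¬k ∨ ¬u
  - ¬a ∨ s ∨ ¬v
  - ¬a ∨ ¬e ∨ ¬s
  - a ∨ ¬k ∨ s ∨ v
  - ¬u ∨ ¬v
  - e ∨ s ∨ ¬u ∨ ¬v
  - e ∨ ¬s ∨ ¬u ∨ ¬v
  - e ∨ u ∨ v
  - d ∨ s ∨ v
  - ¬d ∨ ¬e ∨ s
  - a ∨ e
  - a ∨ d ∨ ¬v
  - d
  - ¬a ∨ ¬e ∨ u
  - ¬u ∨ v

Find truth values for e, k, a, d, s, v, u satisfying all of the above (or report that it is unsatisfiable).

Unit clause (d) forces d = True.
In (a ∨ ¬d) only a is left, so a = True.
Try e = True:
  (¬a ∨ ¬e ∨ ¬s) forces s = False.
  clause (¬d ∨ ¬e ∨ s) is falsified — backtrack.
So e = False.
  then (e ∨ s) forces s = True.
Set k = False.
  then (e ∨ k ∨ ¬u) forces u = False.
  then (¬a ∨ u ∨ v) forces v = True.
All clauses satisfied.

e = False, k = False, a = True, d = True, s = True, v = True, u = False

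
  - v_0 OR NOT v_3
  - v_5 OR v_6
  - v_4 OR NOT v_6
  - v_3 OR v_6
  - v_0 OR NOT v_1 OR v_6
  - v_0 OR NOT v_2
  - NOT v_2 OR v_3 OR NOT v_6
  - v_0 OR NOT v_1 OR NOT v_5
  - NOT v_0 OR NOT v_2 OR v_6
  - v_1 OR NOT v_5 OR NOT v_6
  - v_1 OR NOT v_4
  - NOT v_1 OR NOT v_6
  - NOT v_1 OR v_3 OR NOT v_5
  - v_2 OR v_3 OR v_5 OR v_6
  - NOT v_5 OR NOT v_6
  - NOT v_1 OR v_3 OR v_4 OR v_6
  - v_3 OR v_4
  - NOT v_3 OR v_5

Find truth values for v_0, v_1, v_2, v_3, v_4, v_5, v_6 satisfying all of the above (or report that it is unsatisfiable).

v_0: True; v_1: True; v_2: False; v_3: True; v_4: True; v_5: True; v_6: False

Set v_0 = True.
Set v_1 = True.
  then (NOT v_1 OR NOT v_6) forces v_6 = False.
  then (v_5 OR v_6) forces v_5 = True.
  then (v_3 OR v_6) forces v_3 = True.
  then (NOT v_0 OR NOT v_2 OR v_6) forces v_2 = False.
Set v_4 = True.
All clauses satisfied.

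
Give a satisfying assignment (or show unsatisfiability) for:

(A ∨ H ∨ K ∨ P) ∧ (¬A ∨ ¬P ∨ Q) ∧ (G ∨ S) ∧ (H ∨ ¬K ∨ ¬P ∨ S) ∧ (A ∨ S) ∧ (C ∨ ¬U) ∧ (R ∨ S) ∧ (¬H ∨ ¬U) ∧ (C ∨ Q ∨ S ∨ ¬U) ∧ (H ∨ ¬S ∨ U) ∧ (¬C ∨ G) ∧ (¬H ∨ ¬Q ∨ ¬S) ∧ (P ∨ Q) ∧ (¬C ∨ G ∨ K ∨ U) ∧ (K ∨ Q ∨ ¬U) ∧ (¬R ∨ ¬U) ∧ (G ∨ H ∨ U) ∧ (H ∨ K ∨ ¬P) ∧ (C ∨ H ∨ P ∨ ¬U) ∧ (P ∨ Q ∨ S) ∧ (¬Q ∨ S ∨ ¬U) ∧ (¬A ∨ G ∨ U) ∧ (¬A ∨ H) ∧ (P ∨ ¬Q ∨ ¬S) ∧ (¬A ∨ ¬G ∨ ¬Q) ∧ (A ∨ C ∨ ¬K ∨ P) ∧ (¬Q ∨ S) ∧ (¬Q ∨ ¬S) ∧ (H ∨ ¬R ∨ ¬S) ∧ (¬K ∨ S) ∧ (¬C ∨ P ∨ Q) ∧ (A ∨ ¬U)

Q: False, H: True, U: False, K: True, P: True, S: True, R: False, A: False, G: True, C: False

Try Q = True:
  (¬Q ∨ S) forces S = True.
  clause (¬Q ∨ ¬S) is falsified — backtrack.
So Q = False.
  then (P ∨ Q) forces P = True.
  then (¬A ∨ ¬P ∨ Q) forces A = False.
  then (A ∨ S) forces S = True.
  then (A ∨ ¬U) forces U = False.
  then (H ∨ ¬S ∨ U) forces H = True.
Set K = True.
Set R = False.
Set G = True.
Set C = False.
All clauses satisfied.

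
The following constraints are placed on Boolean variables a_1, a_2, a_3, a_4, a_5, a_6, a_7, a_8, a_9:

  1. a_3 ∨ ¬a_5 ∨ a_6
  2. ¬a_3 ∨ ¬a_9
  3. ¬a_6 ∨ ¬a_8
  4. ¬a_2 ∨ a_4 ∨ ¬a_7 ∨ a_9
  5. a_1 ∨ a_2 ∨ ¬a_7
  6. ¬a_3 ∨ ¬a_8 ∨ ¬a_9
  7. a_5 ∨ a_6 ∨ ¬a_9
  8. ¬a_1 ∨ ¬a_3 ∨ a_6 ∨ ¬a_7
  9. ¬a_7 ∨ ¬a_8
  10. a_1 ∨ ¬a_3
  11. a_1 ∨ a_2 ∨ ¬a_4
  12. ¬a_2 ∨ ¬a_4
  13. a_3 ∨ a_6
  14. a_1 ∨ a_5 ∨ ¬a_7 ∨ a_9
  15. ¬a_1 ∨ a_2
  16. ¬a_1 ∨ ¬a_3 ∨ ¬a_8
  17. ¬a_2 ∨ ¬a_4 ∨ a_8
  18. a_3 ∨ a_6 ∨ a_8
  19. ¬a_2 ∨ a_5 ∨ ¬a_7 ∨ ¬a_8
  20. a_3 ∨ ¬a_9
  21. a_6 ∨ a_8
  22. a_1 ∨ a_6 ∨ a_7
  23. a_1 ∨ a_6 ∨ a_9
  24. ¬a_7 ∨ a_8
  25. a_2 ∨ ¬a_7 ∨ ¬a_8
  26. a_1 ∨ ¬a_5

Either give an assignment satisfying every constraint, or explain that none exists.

a_1 = True; a_2 = True; a_3 = False; a_4 = False; a_5 = False; a_6 = True; a_7 = False; a_8 = False; a_9 = False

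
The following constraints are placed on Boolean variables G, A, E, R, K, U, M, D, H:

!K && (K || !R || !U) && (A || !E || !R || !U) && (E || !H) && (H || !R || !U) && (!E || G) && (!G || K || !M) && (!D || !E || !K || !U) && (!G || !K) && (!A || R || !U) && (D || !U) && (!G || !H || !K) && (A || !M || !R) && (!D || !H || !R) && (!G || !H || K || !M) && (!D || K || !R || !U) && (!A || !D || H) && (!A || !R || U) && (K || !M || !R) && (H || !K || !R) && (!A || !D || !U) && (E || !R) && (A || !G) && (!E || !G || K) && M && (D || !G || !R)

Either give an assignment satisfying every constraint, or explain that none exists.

G=F; A=F; E=F; R=F; K=F; U=F; M=T; D=T; H=F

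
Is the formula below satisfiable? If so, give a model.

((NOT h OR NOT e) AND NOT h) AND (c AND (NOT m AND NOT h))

h = False; m = False; e = True; c = True

  (NOT h OR NOT e) AND NOT h = True
    NOT h OR NOT e = True
      NOT h = True
      NOT e = False
    NOT h = True
  c AND (NOT m AND NOT h) = True
    NOT m AND NOT h = True
      NOT m = True
      NOT h = True
Both conjuncts True, so the formula holds.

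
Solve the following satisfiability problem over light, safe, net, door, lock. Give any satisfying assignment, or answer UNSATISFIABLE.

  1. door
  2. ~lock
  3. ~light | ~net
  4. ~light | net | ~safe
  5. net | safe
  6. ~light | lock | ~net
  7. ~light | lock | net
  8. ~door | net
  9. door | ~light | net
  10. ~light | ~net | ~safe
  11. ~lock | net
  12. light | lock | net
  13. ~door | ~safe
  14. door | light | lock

Unit clause (door) forces door = True.
Unit clause (~lock) forces lock = False.
In (~door | net) only net is left, so net = True.
In (~door | ~safe) only ~safe is left, so safe = False.
In (~light | ~net) only ~light is left, so light = False.
All clauses satisfied.

light = False, safe = False, net = True, door = True, lock = False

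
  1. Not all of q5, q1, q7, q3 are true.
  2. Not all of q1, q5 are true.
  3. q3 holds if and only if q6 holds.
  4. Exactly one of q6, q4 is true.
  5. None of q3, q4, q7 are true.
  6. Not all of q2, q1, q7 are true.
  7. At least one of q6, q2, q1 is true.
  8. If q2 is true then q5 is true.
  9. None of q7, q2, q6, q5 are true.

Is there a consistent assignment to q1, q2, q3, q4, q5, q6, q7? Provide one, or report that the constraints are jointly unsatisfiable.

Case q4 = True:
  Constraint (5) is violated (q4=T) — contradiction.
Case q4 = False:
  (4) with q4=F forces q6 = True.
  Constraint (9) is violated (q6=T) — contradiction.
Both cases fail — unsatisfiable.

The formula is unsatisfiable.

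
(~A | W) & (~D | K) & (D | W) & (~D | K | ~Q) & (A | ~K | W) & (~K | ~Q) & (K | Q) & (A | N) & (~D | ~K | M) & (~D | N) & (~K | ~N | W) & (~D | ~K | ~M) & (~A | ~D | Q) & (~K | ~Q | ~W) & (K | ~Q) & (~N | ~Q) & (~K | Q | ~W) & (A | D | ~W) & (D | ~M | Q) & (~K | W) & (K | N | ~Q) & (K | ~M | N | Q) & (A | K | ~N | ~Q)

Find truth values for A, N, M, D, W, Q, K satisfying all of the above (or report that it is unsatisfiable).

Case Q = True:
  (~K | ~Q) forces K = False.
  Clause (K | ~Q) is falsified — contradiction.
Case Q = False:
  (K | Q) forces K = True.
  (~K | Q | ~W) forces W = False.
  Clause (~K | W) is falsified — contradiction.
Both cases fail, so the formula is unsatisfiable.

UNSATISFIABLE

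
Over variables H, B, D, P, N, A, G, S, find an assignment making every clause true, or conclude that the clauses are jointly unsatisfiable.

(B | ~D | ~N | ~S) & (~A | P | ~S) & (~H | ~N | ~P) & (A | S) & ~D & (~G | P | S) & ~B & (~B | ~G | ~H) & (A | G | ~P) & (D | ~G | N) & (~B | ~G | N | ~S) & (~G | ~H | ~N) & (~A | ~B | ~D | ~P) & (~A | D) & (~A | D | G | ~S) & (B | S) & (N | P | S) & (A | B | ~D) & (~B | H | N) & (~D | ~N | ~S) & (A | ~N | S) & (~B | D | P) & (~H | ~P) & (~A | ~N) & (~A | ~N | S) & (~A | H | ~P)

H = True, B = False, D = False, P = False, N = True, A = False, G = False, S = True

Unit clause (~D) forces D = False.
Unit clause (~B) forces B = False.
In (~A | D) only ~A is left, so A = False.
In (B | S) only S is left, so S = True.
Set H = True.
  then (~H | ~P) forces P = False.
Set N = True.
  then (~G | ~H | ~N) forces G = False.
All clauses satisfied.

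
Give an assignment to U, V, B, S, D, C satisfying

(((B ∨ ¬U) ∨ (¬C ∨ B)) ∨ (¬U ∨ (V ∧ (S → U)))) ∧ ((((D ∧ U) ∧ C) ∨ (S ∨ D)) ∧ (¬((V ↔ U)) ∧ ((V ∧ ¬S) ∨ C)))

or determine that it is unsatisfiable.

U = True; V = False; B = True; S = False; D = True; C = True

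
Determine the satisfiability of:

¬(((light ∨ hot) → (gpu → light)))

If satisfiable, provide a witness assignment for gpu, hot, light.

gpu: True, hot: True, light: False

  ¬(((light ∨ hot) → (gpu → light))) = True
    (light ∨ hot) → (gpu → light) = False
      light ∨ hot = True
      gpu → light = False
The formula evaluates to True.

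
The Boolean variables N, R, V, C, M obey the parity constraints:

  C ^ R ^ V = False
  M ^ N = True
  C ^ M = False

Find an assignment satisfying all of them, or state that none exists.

N: True, R: True, V: True, C: False, M: False

C ^ R ^ V = F ^ T ^ T = False ✓
M ^ N = F ^ T = True ✓
C ^ M = F ^ F = False ✓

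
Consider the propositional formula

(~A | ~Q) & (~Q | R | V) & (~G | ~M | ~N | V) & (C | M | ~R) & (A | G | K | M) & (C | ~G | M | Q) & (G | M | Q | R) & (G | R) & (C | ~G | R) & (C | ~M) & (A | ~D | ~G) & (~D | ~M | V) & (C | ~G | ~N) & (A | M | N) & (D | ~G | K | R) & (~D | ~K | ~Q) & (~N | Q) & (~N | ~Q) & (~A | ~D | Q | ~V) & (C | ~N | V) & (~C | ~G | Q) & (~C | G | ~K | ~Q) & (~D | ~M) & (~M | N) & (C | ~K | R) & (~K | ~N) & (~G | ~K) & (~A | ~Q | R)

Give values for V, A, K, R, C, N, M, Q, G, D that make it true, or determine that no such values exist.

V=T, A=T, K=T, R=T, C=T, N=F, M=F, Q=F, G=F, D=F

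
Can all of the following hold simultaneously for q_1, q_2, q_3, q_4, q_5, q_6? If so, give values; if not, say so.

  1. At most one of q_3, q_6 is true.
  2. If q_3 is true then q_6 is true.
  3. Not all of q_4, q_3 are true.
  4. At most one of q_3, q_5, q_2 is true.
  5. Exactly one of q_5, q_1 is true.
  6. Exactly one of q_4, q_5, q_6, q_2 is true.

q_1 = False; q_2 = False; q_3 = False; q_4 = False; q_5 = True; q_6 = False

  (1) {q_3, q_6}: 0 true — at most one ✓
  (2) q_3=F ⇒ q_6: vacuous ✓
  (3) {q_4, q_3}: 0/2 true — not all ✓
  (4) {q_3, q_5, q_2}: 1 true — at most one ✓
  (5) {q_5, q_1}: 1 true — exactly one ✓
  (6) {q_4, q_5, q_6, q_2}: 1 true — exactly one ✓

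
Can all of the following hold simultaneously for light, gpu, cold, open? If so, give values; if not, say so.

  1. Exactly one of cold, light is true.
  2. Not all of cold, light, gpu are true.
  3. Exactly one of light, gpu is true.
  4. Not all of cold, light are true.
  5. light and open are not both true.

light: False, gpu: True, cold: True, open: True

  (1) {cold, light}: 1 true — exactly one ✓
  (2) {cold, light, gpu}: 2/3 true — not all ✓
  (3) {light, gpu}: 1 true — exactly one ✓
  (4) {cold, light}: 1/2 true — not all ✓
  (5) light=F, open=T — not both ✓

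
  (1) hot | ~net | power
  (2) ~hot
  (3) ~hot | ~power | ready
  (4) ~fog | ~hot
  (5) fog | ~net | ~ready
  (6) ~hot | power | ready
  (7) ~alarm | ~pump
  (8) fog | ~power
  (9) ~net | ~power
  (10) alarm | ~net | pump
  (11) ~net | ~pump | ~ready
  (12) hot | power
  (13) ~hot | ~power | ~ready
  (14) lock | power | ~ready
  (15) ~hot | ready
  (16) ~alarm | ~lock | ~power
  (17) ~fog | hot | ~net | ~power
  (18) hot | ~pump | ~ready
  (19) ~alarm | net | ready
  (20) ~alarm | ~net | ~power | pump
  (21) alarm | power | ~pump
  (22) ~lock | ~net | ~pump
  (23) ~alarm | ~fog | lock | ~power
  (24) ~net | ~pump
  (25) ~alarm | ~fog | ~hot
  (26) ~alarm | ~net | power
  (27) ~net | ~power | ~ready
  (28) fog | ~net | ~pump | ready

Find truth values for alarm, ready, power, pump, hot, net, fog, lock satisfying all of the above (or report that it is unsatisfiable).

alarm = False, ready = False, power = True, pump = True, hot = False, net = False, fog = True, lock = True

Unit clause (~hot) forces hot = False.
In (hot | power) only power is left, so power = True.
In (fog | ~power) only fog is left, so fog = True.
In (~net | ~power) only ~net is left, so net = False.
Set alarm = False.
Set ready = False.
Set pump = True.
Set lock = True.
All clauses satisfied.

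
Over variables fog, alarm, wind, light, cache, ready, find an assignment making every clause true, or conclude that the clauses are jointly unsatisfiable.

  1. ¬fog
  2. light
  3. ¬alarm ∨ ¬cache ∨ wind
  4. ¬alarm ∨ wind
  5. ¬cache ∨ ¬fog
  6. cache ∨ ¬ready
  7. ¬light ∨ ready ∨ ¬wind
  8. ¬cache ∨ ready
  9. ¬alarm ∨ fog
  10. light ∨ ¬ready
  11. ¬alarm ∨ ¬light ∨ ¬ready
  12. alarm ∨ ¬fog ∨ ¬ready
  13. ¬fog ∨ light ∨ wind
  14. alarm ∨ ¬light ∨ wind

fog = False, alarm = False, wind = True, light = True, cache = True, ready = True

Unit clause (¬fog) forces fog = False.
Unit clause (light) forces light = True.
In (¬alarm ∨ fog) only ¬alarm is left, so alarm = False.
In (alarm ∨ ¬light ∨ wind) only wind is left, so wind = True.
In (¬light ∨ ready ∨ ¬wind) only ready is left, so ready = True.
In (cache ∨ ¬ready) only cache is left, so cache = True.
All clauses satisfied.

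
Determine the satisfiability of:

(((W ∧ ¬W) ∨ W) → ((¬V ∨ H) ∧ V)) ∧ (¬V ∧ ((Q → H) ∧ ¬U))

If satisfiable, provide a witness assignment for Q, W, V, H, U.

Q: True, W: False, V: False, H: True, U: False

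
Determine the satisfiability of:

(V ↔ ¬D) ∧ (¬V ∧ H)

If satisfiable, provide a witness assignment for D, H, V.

D: True, H: True, V: False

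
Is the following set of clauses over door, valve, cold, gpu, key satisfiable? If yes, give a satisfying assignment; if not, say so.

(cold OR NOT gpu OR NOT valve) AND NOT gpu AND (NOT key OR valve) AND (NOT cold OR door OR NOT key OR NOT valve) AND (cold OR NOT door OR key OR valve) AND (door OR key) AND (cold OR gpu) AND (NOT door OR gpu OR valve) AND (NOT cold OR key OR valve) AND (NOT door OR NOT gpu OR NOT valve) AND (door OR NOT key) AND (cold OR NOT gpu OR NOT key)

Unit clause (NOT gpu) forces gpu = False.
In (cold OR gpu) only cold is left, so cold = True.
Set door = True.
  then (NOT door OR gpu OR valve) forces valve = True.
Set key = False.
All clauses satisfied.

door: True, valve: True, cold: True, gpu: False, key: False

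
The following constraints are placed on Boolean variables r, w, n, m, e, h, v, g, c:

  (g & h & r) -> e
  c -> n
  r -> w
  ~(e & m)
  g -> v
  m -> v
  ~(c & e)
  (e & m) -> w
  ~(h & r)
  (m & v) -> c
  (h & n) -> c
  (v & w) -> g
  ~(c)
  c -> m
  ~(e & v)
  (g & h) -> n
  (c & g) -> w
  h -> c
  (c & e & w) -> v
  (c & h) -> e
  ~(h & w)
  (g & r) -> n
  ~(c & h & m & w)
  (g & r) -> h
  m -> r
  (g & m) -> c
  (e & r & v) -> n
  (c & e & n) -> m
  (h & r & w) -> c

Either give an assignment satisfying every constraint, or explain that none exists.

r=T, w=T, n=F, m=F, e=T, h=F, v=F, g=F, c=F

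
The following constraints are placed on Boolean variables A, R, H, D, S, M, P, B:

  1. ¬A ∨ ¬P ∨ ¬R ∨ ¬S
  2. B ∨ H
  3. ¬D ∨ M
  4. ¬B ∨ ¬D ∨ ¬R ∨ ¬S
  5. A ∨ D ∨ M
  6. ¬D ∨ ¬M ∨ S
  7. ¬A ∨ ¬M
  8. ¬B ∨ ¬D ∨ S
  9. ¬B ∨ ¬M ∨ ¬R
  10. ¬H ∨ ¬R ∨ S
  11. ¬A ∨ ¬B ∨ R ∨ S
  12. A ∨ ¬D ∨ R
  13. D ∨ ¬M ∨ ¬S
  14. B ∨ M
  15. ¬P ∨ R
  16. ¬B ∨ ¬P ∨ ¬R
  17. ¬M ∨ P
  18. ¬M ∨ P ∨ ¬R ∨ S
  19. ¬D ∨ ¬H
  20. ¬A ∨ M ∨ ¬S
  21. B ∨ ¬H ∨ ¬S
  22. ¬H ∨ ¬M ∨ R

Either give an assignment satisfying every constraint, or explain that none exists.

A=T, R=T, H=F, D=F, S=F, M=F, P=F, B=T

Set A = True.
  then (¬A ∨ ¬M) forces M = False.
  then (B ∨ M) forces B = True.
  then (¬A ∨ M ∨ ¬S) forces S = False.
  then (¬D ∨ M) forces D = False.
  then (¬A ∨ ¬B ∨ R ∨ S) forces R = True.
  then (¬B ∨ ¬P ∨ ¬R) forces P = False.
  then (¬H ∨ ¬R ∨ S) forces H = False.
All clauses satisfied.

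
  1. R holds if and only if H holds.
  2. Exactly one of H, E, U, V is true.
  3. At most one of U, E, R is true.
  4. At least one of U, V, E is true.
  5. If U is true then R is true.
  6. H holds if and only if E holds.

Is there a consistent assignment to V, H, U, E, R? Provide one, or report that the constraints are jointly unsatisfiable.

V: True; H: False; U: False; E: False; R: False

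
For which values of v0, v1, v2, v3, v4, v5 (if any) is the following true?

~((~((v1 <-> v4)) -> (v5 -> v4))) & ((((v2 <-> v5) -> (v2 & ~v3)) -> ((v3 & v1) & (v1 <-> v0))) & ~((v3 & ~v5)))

v0 = True, v1 = True, v2 = False, v3 = True, v4 = False, v5 = True

  ~((~((v1 <-> v4)) -> (v5 -> v4))) = True
    ~((v1 <-> v4)) -> (v5 -> v4) = False
      ~((v1 <-> v4)) = True
        v1 <-> v4 = False
      v5 -> v4 = False
  (((v2 <-> v5) -> (v2 & ~v3)) -> ((v3 & v1) & (v1 <-> v0))) & ~((v3 & ~v5)) = True
    ((v2 <-> v5) -> (v2 & ~v3)) -> ((v3 & v1) & (v1 <-> v0)) = True
      (v2 <-> v5) -> (v2 & ~v3) = True
        v2 <-> v5 = False
        v2 & ~v3 = False
          ~v3 = False
      (v3 & v1) & (v1 <-> v0) = True
        v3 & v1 = True
        v1 <-> v0 = True
    ~((v3 & ~v5)) = True
      v3 & ~v5 = False
        ~v5 = False
Both conjuncts True, so the formula holds.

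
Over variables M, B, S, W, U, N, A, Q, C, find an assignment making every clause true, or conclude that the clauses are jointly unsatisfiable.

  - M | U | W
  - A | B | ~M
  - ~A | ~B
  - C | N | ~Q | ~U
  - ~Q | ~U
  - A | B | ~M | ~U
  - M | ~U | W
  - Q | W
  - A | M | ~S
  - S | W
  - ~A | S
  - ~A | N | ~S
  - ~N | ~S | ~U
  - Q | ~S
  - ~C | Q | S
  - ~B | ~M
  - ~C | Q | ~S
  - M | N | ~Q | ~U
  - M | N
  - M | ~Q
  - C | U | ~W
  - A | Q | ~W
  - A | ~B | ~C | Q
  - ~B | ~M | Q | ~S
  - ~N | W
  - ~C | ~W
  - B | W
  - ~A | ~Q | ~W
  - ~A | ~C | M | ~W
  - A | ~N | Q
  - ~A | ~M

Case M = True:
  (~B | ~M) forces B = False.
  (A | B | ~M) forces A = True.
  Clause (~A | ~M) is falsified — contradiction.
Case M = False:
  (M | N) forces N = True.
  (M | ~Q) forces Q = False.
  (Q | W) forces W = True.
  (Q | ~S) forces S = False.
  (~A | S) forces A = False.
  Clause (A | Q | ~W) is falsified — contradiction.
Both cases fail, so the formula is unsatisfiable.

Unsatisfiable — no assignment works.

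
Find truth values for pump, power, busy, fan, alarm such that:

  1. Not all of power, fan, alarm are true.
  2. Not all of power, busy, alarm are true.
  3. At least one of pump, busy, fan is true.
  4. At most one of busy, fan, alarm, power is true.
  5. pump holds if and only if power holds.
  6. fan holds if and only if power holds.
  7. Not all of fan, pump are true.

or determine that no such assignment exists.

pump=F; power=F; busy=T; fan=F; alarm=F

  (1) {power, fan, alarm}: 0/3 true — not all ✓
  (2) {power, busy, alarm}: 1/3 true — not all ✓
  (3) {pump, busy, fan}: 1 true — at least one ✓
  (4) {busy, fan, alarm, power}: 1 true — at most one ✓
  (5) pump=F, power=F — same ✓
  (6) fan=F, power=F — same ✓
  (7) {fan, pump}: 0/2 true — not all ✓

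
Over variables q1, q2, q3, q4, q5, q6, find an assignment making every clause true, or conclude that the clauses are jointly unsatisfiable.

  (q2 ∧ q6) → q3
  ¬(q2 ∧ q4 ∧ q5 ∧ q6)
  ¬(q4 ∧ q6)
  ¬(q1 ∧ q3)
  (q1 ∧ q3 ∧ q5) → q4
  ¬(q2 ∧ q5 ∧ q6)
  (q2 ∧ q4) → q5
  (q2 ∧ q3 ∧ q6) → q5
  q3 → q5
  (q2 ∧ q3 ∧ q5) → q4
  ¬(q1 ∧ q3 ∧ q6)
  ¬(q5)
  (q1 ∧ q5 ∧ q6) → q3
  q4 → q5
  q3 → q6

q1 = True; q2 = False; q3 = False; q4 = False; q5 = False; q6 = False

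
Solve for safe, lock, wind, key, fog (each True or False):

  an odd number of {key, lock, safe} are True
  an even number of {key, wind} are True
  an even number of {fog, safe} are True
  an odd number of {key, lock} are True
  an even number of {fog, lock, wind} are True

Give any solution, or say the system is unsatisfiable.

Adding constraints 1, 2, 3, 5 mod 2: every variable appears an even number of times on the left, so the left side is 0.
But the right sides sum to 1 (mod 2). 0 ≠ 1 — the system is inconsistent.

No satisfying assignment exists.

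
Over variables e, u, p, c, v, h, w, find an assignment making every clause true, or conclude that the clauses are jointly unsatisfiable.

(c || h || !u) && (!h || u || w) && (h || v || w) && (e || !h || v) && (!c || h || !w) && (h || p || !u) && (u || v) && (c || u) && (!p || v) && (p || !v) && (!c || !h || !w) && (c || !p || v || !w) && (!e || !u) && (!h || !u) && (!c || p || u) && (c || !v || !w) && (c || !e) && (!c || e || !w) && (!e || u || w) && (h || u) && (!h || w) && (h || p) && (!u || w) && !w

Case w = True:
  Clause (!w) is falsified — contradiction.
Case w = False:
  (!h || w) forces h = False.
  (h || v || w) forces v = True.
  (p || !v) forces p = True.
  (h || u) forces u = True.
  Clause (!u || w) is falsified — contradiction.
Both cases fail, so the formula is unsatisfiable.

Unsatisfiable — no assignment works.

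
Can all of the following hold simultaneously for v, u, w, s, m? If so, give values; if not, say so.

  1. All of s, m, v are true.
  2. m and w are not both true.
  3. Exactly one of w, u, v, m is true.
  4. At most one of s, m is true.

Case s = True:
  (1) forces m = True.
  Constraint (4) is violated (s=T, m=T) — contradiction.
Case s = False:
  Constraint (1) is violated (s=F) — contradiction.
Both cases fail — unsatisfiable.

No satisfying assignment exists.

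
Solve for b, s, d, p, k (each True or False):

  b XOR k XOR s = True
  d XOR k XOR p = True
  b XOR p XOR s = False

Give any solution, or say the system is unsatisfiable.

b = True, s = True, d = False, p = False, k = True

b XOR k XOR s = T XOR T XOR T = True ✓
d XOR k XOR p = F XOR T XOR F = True ✓
b XOR p XOR s = T XOR F XOR T = False ✓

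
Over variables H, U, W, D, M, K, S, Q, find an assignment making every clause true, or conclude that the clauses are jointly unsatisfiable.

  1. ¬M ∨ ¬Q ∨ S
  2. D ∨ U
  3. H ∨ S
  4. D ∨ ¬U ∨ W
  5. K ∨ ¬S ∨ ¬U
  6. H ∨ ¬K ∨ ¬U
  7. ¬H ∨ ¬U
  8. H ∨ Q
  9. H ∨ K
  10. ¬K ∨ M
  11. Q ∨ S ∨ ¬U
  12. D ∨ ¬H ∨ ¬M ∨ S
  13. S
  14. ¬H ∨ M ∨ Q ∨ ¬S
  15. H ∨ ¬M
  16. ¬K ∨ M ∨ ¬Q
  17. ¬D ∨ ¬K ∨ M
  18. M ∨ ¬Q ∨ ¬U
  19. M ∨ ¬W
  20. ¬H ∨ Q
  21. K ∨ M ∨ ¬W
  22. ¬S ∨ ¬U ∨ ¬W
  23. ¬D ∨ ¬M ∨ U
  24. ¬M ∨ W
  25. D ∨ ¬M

H: True; U: False; W: False; D: True; M: False; K: False; S: True; Q: True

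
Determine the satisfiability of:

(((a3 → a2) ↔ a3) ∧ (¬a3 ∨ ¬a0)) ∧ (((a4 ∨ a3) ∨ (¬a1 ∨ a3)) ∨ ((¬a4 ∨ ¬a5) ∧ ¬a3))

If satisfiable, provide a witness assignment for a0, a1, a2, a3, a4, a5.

a0: False, a1: True, a2: True, a3: True, a4: False, a5: True

  ((a3 → a2) ↔ a3) ∧ (¬a3 ∨ ¬a0) = True
    (a3 → a2) ↔ a3 = True
      a3 → a2 = True
    ¬a3 ∨ ¬a0 = True
      ¬a3 = False
      ¬a0 = True
  ((a4 ∨ a3) ∨ (¬a1 ∨ a3)) ∨ ((¬a4 ∨ ¬a5) ∧ ¬a3) = True
    (a4 ∨ a3) ∨ (¬a1 ∨ a3) = True
      a4 ∨ a3 = True
      ¬a1 ∨ a3 = True
        ¬a1 = False
    (¬a4 ∨ ¬a5) ∧ ¬a3 = False
      ¬a4 ∨ ¬a5 = True
        ¬a4 = True
        ¬a5 = False
      ¬a3 = False
Both conjuncts True, so the formula holds.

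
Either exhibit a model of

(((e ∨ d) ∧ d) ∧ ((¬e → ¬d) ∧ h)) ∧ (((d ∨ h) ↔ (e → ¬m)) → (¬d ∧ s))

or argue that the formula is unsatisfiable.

h=T; m=T; d=T; e=T; s=F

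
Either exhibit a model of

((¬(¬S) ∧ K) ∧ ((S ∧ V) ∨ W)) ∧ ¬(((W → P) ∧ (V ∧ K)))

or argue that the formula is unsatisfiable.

P: False, K: True, V: False, W: True, S: True

  (¬(¬S) ∧ K) ∧ ((S ∧ V) ∨ W) = True
    ¬(¬S) ∧ K = True
      ¬(¬S) = True
        ¬S = False
    (S ∧ V) ∨ W = True
      S ∧ V = False
  ¬(((W → P) ∧ (V ∧ K))) = True
    (W → P) ∧ (V ∧ K) = False
      W → P = False
      V ∧ K = False
Both conjuncts True, so the formula holds.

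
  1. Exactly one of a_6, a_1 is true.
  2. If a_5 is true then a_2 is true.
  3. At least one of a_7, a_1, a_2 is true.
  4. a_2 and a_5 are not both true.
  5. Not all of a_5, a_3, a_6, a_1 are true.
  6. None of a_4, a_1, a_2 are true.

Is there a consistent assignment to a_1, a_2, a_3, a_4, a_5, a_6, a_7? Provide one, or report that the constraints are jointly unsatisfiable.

a_1: False, a_2: False, a_3: True, a_4: False, a_5: False, a_6: True, a_7: True

  (1) {a_6, a_1}: 1 true — exactly one ✓
  (2) a_5=F ⇒ a_2: vacuous ✓
  (3) {a_7, a_1, a_2}: 1 true — at least one ✓
  (4) a_2=F, a_5=F — not both ✓
  (5) {a_5, a_3, a_6, a_1}: 2/4 true — not all ✓
  (6) {a_4, a_1, a_2}: 0 true — none ✓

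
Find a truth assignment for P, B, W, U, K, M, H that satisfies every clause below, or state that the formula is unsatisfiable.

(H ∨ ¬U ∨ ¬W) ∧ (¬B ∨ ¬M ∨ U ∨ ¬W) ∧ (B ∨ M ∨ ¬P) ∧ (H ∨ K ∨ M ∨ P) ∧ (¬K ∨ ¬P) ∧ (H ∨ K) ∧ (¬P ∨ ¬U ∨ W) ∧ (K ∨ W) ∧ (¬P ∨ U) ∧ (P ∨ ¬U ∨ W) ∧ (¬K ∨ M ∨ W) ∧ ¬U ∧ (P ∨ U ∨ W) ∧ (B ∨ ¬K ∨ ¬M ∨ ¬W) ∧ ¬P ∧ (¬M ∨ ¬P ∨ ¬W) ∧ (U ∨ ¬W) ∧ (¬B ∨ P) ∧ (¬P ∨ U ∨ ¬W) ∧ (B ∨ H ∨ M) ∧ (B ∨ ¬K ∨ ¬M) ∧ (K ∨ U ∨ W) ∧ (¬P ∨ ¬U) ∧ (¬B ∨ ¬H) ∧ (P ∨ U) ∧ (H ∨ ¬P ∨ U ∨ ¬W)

Unsatisfiable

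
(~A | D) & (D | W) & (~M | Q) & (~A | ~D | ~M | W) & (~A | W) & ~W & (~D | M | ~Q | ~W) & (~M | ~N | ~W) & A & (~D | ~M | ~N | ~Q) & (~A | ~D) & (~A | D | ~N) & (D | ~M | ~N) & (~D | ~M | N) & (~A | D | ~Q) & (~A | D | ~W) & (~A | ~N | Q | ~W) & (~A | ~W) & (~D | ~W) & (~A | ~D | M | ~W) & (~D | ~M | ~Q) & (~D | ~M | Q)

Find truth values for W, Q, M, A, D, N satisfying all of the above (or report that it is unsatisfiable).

No satisfying assignment exists.

Case A = True:
  (~A | D) forces D = True.
  Clause (~A | ~D) is falsified — contradiction.
Case A = False:
  Clause (A) is falsified — contradiction.
Both cases fail, so the formula is unsatisfiable.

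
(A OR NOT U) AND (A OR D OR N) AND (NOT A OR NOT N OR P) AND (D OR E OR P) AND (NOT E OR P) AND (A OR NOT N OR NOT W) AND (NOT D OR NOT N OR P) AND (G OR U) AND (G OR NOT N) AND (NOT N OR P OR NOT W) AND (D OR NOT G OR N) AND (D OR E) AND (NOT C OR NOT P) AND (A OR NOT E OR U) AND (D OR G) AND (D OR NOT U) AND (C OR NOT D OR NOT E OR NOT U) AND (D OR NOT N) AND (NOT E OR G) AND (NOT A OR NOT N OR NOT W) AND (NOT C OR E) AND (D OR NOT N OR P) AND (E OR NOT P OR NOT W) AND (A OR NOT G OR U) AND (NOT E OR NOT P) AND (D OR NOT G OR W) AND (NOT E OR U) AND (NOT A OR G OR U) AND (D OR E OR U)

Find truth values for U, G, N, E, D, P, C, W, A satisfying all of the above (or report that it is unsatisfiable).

Set U = False.
  then (G OR U) forces G = True.
  then (A OR NOT G OR U) forces A = True.
  then (NOT E OR U) forces E = False.
  then (D OR E OR U) forces D = True.
  then (NOT C OR E) forces C = False.
Set N = False.
Set P = True.
  then (E OR NOT P OR NOT W) forces W = False.
All clauses satisfied.

U=F, G=T, N=F, E=F, D=T, P=T, C=F, W=F, A=T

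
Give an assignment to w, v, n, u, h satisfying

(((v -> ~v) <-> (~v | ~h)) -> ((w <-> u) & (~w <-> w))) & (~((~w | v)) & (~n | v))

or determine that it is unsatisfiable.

Unsatisfiable

Case v = True: the conjunct ~((~w | v)) becomes ~((~w | True)) = False.
Case v = False: the formula simplifies to ((w <-> u) & (~w <-> w)) & (~(~w) & ~n).
  w = True: the conjunct ~w <-> w becomes ~True <-> True = False.
  w = False: the conjunct ~w <-> w becomes ~False <-> False = False.
Both cases fail — unsatisfiable.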